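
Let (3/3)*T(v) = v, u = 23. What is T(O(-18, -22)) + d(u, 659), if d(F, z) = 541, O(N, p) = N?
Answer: 523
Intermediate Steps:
T(v) = v
T(O(-18, -22)) + d(u, 659) = -18 + 541 = 523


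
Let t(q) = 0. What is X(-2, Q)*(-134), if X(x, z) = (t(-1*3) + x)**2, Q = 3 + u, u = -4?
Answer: -536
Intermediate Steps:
Q = -1 (Q = 3 - 4 = -1)
X(x, z) = x**2 (X(x, z) = (0 + x)**2 = x**2)
X(-2, Q)*(-134) = (-2)**2*(-134) = 4*(-134) = -536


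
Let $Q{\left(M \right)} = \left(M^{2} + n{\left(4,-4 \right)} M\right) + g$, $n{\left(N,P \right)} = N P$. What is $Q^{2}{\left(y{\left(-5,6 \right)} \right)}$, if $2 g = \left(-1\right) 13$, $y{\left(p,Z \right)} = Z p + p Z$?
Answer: $\frac{82937449}{4} \approx 2.0734 \cdot 10^{7}$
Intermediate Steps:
$y{\left(p,Z \right)} = 2 Z p$ ($y{\left(p,Z \right)} = Z p + Z p = 2 Z p$)
$g = - \frac{13}{2}$ ($g = \frac{\left(-1\right) 13}{2} = \frac{1}{2} \left(-13\right) = - \frac{13}{2} \approx -6.5$)
$Q{\left(M \right)} = - \frac{13}{2} + M^{2} - 16 M$ ($Q{\left(M \right)} = \left(M^{2} + 4 \left(-4\right) M\right) - \frac{13}{2} = \left(M^{2} - 16 M\right) - \frac{13}{2} = - \frac{13}{2} + M^{2} - 16 M$)
$Q^{2}{\left(y{\left(-5,6 \right)} \right)} = \left(- \frac{13}{2} + \left(2 \cdot 6 \left(-5\right)\right)^{2} - 16 \cdot 2 \cdot 6 \left(-5\right)\right)^{2} = \left(- \frac{13}{2} + \left(-60\right)^{2} - -960\right)^{2} = \left(- \frac{13}{2} + 3600 + 960\right)^{2} = \left(\frac{9107}{2}\right)^{2} = \frac{82937449}{4}$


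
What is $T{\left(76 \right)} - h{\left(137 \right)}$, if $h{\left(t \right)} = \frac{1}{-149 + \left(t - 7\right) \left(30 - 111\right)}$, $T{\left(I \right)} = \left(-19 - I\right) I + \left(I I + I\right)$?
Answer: $- \frac{14608871}{10679} \approx -1368.0$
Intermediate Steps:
$T{\left(I \right)} = I + I^{2} + I \left(-19 - I\right)$ ($T{\left(I \right)} = I \left(-19 - I\right) + \left(I^{2} + I\right) = I \left(-19 - I\right) + \left(I + I^{2}\right) = I + I^{2} + I \left(-19 - I\right)$)
$h{\left(t \right)} = \frac{1}{418 - 81 t}$ ($h{\left(t \right)} = \frac{1}{-149 + \left(-7 + t\right) \left(-81\right)} = \frac{1}{-149 - \left(-567 + 81 t\right)} = \frac{1}{418 - 81 t}$)
$T{\left(76 \right)} - h{\left(137 \right)} = \left(-18\right) 76 - - \frac{1}{-418 + 81 \cdot 137} = -1368 - - \frac{1}{-418 + 11097} = -1368 - - \frac{1}{10679} = -1368 + \frac{1}{10679} = - \frac{14608871}{10679}$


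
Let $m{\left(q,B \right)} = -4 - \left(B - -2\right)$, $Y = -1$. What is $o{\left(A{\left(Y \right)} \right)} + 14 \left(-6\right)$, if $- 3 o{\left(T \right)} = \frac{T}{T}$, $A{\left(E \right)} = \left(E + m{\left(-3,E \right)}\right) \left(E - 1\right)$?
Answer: $- \frac{253}{3} \approx -84.333$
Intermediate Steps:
$m{\left(q,B \right)} = -6 - B$ ($m{\left(q,B \right)} = -4 - \left(B + 2\right) = -4 - \left(2 + B\right) = -6 - B$)
$A{\left(E \right)} = 6 - 6 E$ ($A{\left(E \right)} = \left(E - \left(6 + E\right)\right) \left(E - 1\right) = - 6 \left(-1 + E\right) = 6 - 6 E$)
$o{\left(T \right)} = - \frac{1}{3}$ ($o{\left(T \right)} = - \frac{T \frac{1}{T}}{3} = \left(- \frac{1}{3}\right) 1 = - \frac{1}{3}$)
$o{\left(A{\left(Y \right)} \right)} + 14 \left(-6\right) = - \frac{1}{3} + 14 \left(-6\right) = - \frac{1}{3} - 84 = - \frac{253}{3}$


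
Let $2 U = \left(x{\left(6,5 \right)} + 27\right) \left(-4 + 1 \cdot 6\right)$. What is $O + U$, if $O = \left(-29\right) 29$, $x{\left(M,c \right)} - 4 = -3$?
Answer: $-813$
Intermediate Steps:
$x{\left(M,c \right)} = 1$ ($x{\left(M,c \right)} = 4 - 3 = 1$)
$U = 28$ ($U = \frac{\left(1 + 27\right) \left(-4 + 1 \cdot 6\right)}{2} = \frac{28 \left(-4 + 6\right)}{2} = \frac{28 \cdot 2}{2} = \frac{1}{2} \cdot 56 = 28$)
$O = -841$
$O + U = -841 + 28 = -813$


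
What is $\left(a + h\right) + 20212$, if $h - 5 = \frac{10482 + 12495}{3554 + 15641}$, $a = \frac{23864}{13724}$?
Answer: $\frac{1331645447222}{65858045} \approx 20220.0$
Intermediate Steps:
$a = \frac{5966}{3431}$ ($a = 23864 \cdot \frac{1}{13724} = \frac{5966}{3431} \approx 1.7389$)
$h = \frac{118952}{19195}$ ($h = 5 + \frac{10482 + 12495}{3554 + 15641} = 5 + \frac{22977}{19195} = \frac{118952}{19195} \approx 6.197$)
$\left(a + h\right) + 20212 = \left(\frac{5966}{3431} + \frac{118952}{19195}\right) + 20212 = \frac{522641682}{65858045} + 20212 = \frac{1331645447222}{65858045}$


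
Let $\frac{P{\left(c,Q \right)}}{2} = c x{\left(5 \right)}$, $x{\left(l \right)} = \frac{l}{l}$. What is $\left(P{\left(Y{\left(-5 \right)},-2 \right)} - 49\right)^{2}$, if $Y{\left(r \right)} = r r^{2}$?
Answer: $89401$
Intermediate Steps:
$Y{\left(r \right)} = r^{3}$
$x{\left(l \right)} = 1$
$P{\left(c,Q \right)} = 2 c$ ($P{\left(c,Q \right)} = 2 c 1 = 2 c$)
$\left(P{\left(Y{\left(-5 \right)},-2 \right)} - 49\right)^{2} = \left(2 \left(-5\right)^{3} - 49\right)^{2} = \left(2 \left(-125\right) - 49\right)^{2} = \left(-250 - 49\right)^{2} = \left(-299\right)^{2} = 89401$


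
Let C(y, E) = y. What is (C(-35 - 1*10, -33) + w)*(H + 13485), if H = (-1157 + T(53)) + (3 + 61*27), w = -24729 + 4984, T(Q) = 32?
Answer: -277257900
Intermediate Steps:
w = -19745
H = 525 (H = (-1157 + 32) + (3 + 61*27) = -1125 + (3 + 1647) = -1125 + 1650 = 525)
(C(-35 - 1*10, -33) + w)*(H + 13485) = ((-35 - 1*10) - 19745)*(525 + 13485) = ((-35 - 10) - 19745)*14010 = (-45 - 19745)*14010 = -19790*14010 = -277257900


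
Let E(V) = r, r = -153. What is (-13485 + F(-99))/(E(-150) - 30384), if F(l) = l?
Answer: 4528/10179 ≈ 0.44484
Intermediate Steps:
E(V) = -153
(-13485 + F(-99))/(E(-150) - 30384) = (-13485 - 99)/(-153 - 30384) = -13584/(-30537) = -13584*(-1/30537) = 4528/10179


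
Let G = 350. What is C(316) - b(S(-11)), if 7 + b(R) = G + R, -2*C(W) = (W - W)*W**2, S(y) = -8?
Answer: -335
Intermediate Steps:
C(W) = 0 (C(W) = -(W - W)*W**2/2 = -0*W**2 = -1/2*0 = 0)
b(R) = 343 + R (b(R) = -7 + (350 + R) = 343 + R)
C(316) - b(S(-11)) = 0 - (343 - 8) = 0 - 1*335 = 0 - 335 = -335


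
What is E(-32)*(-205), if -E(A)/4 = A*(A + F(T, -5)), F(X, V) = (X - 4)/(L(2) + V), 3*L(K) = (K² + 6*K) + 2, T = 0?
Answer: 944640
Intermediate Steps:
L(K) = ⅔ + 2*K + K²/3 (L(K) = ((K² + 6*K) + 2)/3 = (2 + K² + 6*K)/3 = ⅔ + 2*K + K²/3)
F(X, V) = (-4 + X)/(6 + V) (F(X, V) = (X - 4)/((⅔ + 2*2 + (⅓)*2²) + V) = (-4 + X)/((⅔ + 4 + (⅓)*4) + V) = (-4 + X)/((⅔ + 4 + 4/3) + V) = (-4 + X)/(6 + V))
E(A) = -4*A*(-4 + A) (E(A) = -4*A*(A + (-4 + 0)/(6 - 5)) = -4*A*(A - 4/1) = -4*A*(A + 1*(-4)) = -4*A*(A - 4) = -4*A*(-4 + A))
E(-32)*(-205) = (4*(-32)*(4 - 1*(-32)))*(-205) = (4*(-32)*(4 + 32))*(-205) = (4*(-32)*36)*(-205) = -4608*(-205) = 944640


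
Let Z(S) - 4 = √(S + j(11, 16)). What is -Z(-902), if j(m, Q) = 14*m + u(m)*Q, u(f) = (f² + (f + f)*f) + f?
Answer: -4 - 2*√1309 ≈ -76.360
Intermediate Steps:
u(f) = f + 3*f² (u(f) = (f² + (2*f)*f) + f = (f² + 2*f²) + f = 3*f² + f = f + 3*f²)
j(m, Q) = 14*m + Q*m*(1 + 3*m) (j(m, Q) = 14*m + (m*(1 + 3*m))*Q = 14*m + Q*m*(1 + 3*m))
Z(S) = 4 + √(6138 + S) (Z(S) = 4 + √(S + 11*(14 + 16*(1 + 3*11))) = 4 + √(S + 11*(14 + 16*(1 + 33))) = 4 + √(S + 11*(14 + 16*34)) = 4 + √(S + 11*(14 + 544)) = 4 + √(S + 11*558) = 4 + √(S + 6138) = 4 + √(6138 + S))
-Z(-902) = -(4 + √(6138 - 902)) = -(4 + √5236) = -(4 + 2*√1309) = -4 - 2*√1309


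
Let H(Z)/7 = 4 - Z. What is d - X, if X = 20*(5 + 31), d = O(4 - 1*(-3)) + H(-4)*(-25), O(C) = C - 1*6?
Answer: -2119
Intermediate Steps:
O(C) = -6 + C (O(C) = C - 6 = -6 + C)
H(Z) = 28 - 7*Z (H(Z) = 7*(4 - Z) = 28 - 7*Z)
d = -1399 (d = (-6 + (4 - 1*(-3))) + (28 - 7*(-4))*(-25) = (-6 + (4 + 3)) + (28 + 28)*(-25) = (-6 + 7) + 56*(-25) = 1 - 1400 = -1399)
X = 720 (X = 20*36 = 720)
d - X = -1399 - 1*720 = -1399 - 720 = -2119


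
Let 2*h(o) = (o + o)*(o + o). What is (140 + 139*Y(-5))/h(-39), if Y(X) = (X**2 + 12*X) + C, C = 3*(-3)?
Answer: -332/169 ≈ -1.9645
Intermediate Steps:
C = -9
Y(X) = -9 + X**2 + 12*X (Y(X) = (X**2 + 12*X) - 9 = -9 + X**2 + 12*X)
h(o) = 2*o**2 (h(o) = ((o + o)*(o + o))/2 = ((2*o)*(2*o))/2 = (4*o**2)/2 = 2*o**2)
(140 + 139*Y(-5))/h(-39) = (140 + 139*(-9 + (-5)**2 + 12*(-5)))/((2*(-39)**2)) = (140 + 139*(-9 + 25 - 60))/((2*1521)) = (140 + 139*(-44))/3042 = (140 - 6116)*(1/3042) = -5976*1/3042 = -332/169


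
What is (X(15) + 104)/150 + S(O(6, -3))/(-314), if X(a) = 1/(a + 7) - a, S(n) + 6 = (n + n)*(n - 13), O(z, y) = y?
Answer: 53021/172700 ≈ 0.30701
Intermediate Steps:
S(n) = -6 + 2*n*(-13 + n) (S(n) = -6 + (n + n)*(n - 13) = -6 + (2*n)*(-13 + n) = -6 + 2*n*(-13 + n))
X(a) = 1/(7 + a) - a
(X(15) + 104)/150 + S(O(6, -3))/(-314) = ((1 - 1*15**2 - 7*15)/(7 + 15) + 104)/150 + (-6 - 26*(-3) + 2*(-3)**2)/(-314) = ((1 - 1*225 - 105)/22 + 104)*(1/150) + (-6 + 78 + 2*9)*(-1/314) = ((1 - 225 - 105)/22 + 104)*(1/150) + (-6 + 78 + 18)*(-1/314) = ((1/22)*(-329) + 104)*(1/150) + 90*(-1/314) = (-329/22 + 104)*(1/150) - 45/157 = (1959/22)*(1/150) - 45/157 = 653/1100 - 45/157 = 53021/172700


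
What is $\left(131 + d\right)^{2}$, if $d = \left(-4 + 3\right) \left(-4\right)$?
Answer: $18225$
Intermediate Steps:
$d = 4$ ($d = \left(-1\right) \left(-4\right) = 4$)
$\left(131 + d\right)^{2} = \left(131 + 4\right)^{2} = 135^{2} = 18225$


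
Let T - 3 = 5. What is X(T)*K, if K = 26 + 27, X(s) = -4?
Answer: -212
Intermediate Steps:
T = 8 (T = 3 + 5 = 8)
K = 53
X(T)*K = -4*53 = -212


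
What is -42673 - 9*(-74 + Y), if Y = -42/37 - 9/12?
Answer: -6214525/148 ≈ -41990.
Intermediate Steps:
Y = -279/148 (Y = -42*1/37 - 9*1/12 = -42/37 - 3/4 = -279/148 ≈ -1.8851)
-42673 - 9*(-74 + Y) = -42673 - 9*(-74 - 279/148) = -42673 - 9*(-11231/148) = -42673 + 101079/148 = -6214525/148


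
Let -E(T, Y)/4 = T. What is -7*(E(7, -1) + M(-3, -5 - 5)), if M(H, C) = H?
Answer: 217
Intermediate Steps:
E(T, Y) = -4*T
-7*(E(7, -1) + M(-3, -5 - 5)) = -7*(-4*7 - 3) = -7*(-28 - 3) = -7*(-31) = 217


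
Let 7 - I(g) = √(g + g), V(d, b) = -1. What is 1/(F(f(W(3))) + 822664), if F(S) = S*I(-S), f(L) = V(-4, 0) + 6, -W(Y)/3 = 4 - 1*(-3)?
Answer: 822699/676833644851 + 5*I*√10/676833644851 ≈ 1.2155e-6 + 2.3361e-11*I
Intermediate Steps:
W(Y) = -21 (W(Y) = -3*(4 - 1*(-3)) = -3*(4 + 3) = -3*7 = -21)
I(g) = 7 - √2*√g (I(g) = 7 - √(g + g) = 7 - √(2*g) = 7 - √2*√g)
f(L) = 5 (f(L) = -1 + 6 = 5)
F(S) = S*(7 - √2*√(-S))
1/(F(f(W(3))) + 822664) = 1/(5*(7 - √2*√(-1*5)) + 822664) = 1/(5*(7 - √2*√(-5)) + 822664) = 1/(5*(7 - √2*I*√5) + 822664) = 1/(5*(7 - I*√10) + 822664) = 1/((35 - 5*I*√10) + 822664) = 1/(822699 - 5*I*√10)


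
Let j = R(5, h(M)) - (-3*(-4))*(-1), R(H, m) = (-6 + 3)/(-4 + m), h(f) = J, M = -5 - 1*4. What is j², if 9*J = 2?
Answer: 189225/1156 ≈ 163.69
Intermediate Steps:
J = 2/9 (J = (⅑)*2 = 2/9 ≈ 0.22222)
M = -9 (M = -5 - 4 = -9)
h(f) = 2/9
R(H, m) = -3/(-4 + m)
j = 435/34 (j = -3/(-4 + 2/9) - (-3*(-4))*(-1) = -3/(-34/9) - 12*(-1) = -3*(-9/34) - 1*(-12) = 27/34 + 12 = 435/34 ≈ 12.794)
j² = (435/34)² = 189225/1156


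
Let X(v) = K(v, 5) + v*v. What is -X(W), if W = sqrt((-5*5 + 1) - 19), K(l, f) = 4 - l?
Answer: 39 + I*sqrt(43) ≈ 39.0 + 6.5574*I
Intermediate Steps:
W = I*sqrt(43) (W = sqrt((-25 + 1) - 19) = sqrt(-24 - 19) = sqrt(-43) = I*sqrt(43) ≈ 6.5574*I)
X(v) = 4 + v**2 - v (X(v) = (4 - v) + v*v = (4 - v) + v**2 = 4 + v**2 - v)
-X(W) = -(4 + (I*sqrt(43))**2 - I*sqrt(43)) = -(4 - 43 - I*sqrt(43)) = -(-39 - I*sqrt(43)) = 39 + I*sqrt(43)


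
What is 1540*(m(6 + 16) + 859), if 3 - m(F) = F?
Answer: 1293600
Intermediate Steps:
m(F) = 3 - F
1540*(m(6 + 16) + 859) = 1540*((3 - (6 + 16)) + 859) = 1540*((3 - 1*22) + 859) = 1540*((3 - 22) + 859) = 1540*(-19 + 859) = 1540*840 = 1293600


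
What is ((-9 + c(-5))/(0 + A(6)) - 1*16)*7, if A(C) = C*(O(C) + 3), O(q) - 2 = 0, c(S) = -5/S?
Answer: -1708/15 ≈ -113.87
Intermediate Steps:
O(q) = 2 (O(q) = 2 + 0 = 2)
A(C) = 5*C (A(C) = C*(2 + 3) = C*5 = 5*C)
((-9 + c(-5))/(0 + A(6)) - 1*16)*7 = ((-9 - 5/(-5))/(0 + 5*6) - 1*16)*7 = ((-9 - 5*(-⅕))/(0 + 30) - 16)*7 = ((-9 + 1)/30 - 16)*7 = (-8*1/30 - 16)*7 = (-4/15 - 16)*7 = -244/15*7 = -1708/15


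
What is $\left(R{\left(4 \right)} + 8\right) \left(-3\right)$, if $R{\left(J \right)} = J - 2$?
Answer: $-30$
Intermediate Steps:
$R{\left(J \right)} = -2 + J$ ($R{\left(J \right)} = J - 2 = -2 + J$)
$\left(R{\left(4 \right)} + 8\right) \left(-3\right) = \left(\left(-2 + 4\right) + 8\right) \left(-3\right) = \left(2 + 8\right) \left(-3\right) = 10 \left(-3\right) = -30$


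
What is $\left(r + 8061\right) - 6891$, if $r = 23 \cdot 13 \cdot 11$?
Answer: $4459$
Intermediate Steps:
$r = 3289$ ($r = 299 \cdot 11 = 3289$)
$\left(r + 8061\right) - 6891 = \left(3289 + 8061\right) - 6891 = 11350 - 6891 = 4459$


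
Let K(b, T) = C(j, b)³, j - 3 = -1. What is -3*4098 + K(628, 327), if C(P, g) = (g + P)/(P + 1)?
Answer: 9248706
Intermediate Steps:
j = 2 (j = 3 - 1 = 2)
C(P, g) = (P + g)/(1 + P)
K(b, T) = (⅔ + b/3)³ (K(b, T) = ((2 + b)/(1 + 2))³ = ((2 + b)/3)³ = (⅔ + b/3)³)
-3*4098 + K(628, 327) = -3*4098 + (2 + 628)³/27 = -12294 + (1/27)*630³ = -12294 + (1/27)*250047000 = -12294 + 9261000 = 9248706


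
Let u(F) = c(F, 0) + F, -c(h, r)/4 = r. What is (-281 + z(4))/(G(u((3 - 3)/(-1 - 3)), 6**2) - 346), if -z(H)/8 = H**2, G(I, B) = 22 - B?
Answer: 409/360 ≈ 1.1361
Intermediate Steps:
c(h, r) = -4*r
u(F) = F (u(F) = -4*0 + F = 0 + F = F)
z(H) = -8*H**2
(-281 + z(4))/(G(u((3 - 3)/(-1 - 3)), 6**2) - 346) = (-281 - 8*4**2)/((22 - 1*6**2) - 346) = (-281 - 8*16)/((22 - 1*36) - 346) = (-281 - 128)/((22 - 36) - 346) = -409/(-14 - 346) = -409/(-360) = -409*(-1/360) = 409/360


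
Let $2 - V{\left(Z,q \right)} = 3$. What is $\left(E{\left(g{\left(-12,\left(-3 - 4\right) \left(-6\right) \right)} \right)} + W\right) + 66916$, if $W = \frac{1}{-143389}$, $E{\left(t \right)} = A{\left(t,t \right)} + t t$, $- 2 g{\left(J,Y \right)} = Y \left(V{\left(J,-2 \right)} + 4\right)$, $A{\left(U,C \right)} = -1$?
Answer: $\frac{10163985875}{143389} \approx 70884.0$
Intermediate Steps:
$V{\left(Z,q \right)} = -1$ ($V{\left(Z,q \right)} = 2 - 3 = -1$)
$g{\left(J,Y \right)} = - \frac{3 Y}{2}$ ($g{\left(J,Y \right)} = - \frac{Y \left(-1 + 4\right)}{2} = - \frac{Y 3}{2} = - \frac{3 Y}{2}$)
$E{\left(t \right)} = -1 + t^{2}$ ($E{\left(t \right)} = -1 + t t = -1 + t^{2}$)
$W = - \frac{1}{143389} \approx -6.974 \cdot 10^{-6}$
$\left(E{\left(g{\left(-12,\left(-3 - 4\right) \left(-6\right) \right)} \right)} + W\right) + 66916 = \left(\left(-1 + \left(- \frac{3 \left(-3 - 4\right) \left(-6\right)}{2}\right)^{2}\right) - \frac{1}{143389}\right) + 66916 = \left(\left(-1 + \left(- \frac{3 \left(\left(-7\right) \left(-6\right)\right)}{2}\right)^{2}\right) - \frac{1}{143389}\right) + 66916 = \left(\left(-1 + \left(\left(- \frac{3}{2}\right) 42\right)^{2}\right) - \frac{1}{143389}\right) + 66916 = \left(\left(-1 + \left(-63\right)^{2}\right) - \frac{1}{143389}\right) + 66916 = \left(\left(-1 + 3969\right) - \frac{1}{143389}\right) + 66916 = \left(3968 - \frac{1}{143389}\right) + 66916 = \frac{568967551}{143389} + 66916 = \frac{10163985875}{143389}$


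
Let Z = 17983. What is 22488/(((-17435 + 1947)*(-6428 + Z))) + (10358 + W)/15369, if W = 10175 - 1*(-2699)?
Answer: 173222596367/114603969040 ≈ 1.5115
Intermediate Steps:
W = 12874 (W = 10175 + 2699 = 12874)
22488/(((-17435 + 1947)*(-6428 + Z))) + (10358 + W)/15369 = 22488/(((-17435 + 1947)*(-6428 + 17983))) + (10358 + 12874)/15369 = 22488/((-15488*11555)) + 23232*(1/15369) = 22488/(-178963840) + 7744/5123 = 22488*(-1/178963840) + 7744/5123 = -2811/22370480 + 7744/5123 = 173222596367/114603969040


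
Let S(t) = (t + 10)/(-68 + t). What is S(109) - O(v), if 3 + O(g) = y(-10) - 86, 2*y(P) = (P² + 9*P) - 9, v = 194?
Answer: 7495/82 ≈ 91.402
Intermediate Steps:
y(P) = -9/2 + P²/2 + 9*P/2 (y(P) = ((P² + 9*P) - 9)/2 = (-9 + P² + 9*P)/2 = -9/2 + P²/2 + 9*P/2)
S(t) = (10 + t)/(-68 + t)
O(g) = -177/2 (O(g) = -3 + ((-9/2 + (½)*(-10)² + (9/2)*(-10)) - 86) = -3 + ((-9/2 + (½)*100 - 45) - 86) = -3 + ((-9/2 + 50 - 45) - 86) = -3 + (½ - 86) = -3 - 171/2 = -177/2)
S(109) - O(v) = (10 + 109)/(-68 + 109) - 1*(-177/2) = 119/41 + 177/2 = 7495/82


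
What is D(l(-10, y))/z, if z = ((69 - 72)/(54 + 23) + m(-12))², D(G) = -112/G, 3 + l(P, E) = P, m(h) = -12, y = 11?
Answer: 664048/11171277 ≈ 0.059442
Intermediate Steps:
l(P, E) = -3 + P
z = 859329/5929 (z = ((69 - 72)/(54 + 23) - 12)² = (-3/77 - 12)² = (-927/77)² = 859329/5929 ≈ 144.94)
D(l(-10, y))/z = (-112/(-3 - 10))/(859329/5929) = -112/(-13)*(5929/859329) = -112*(-1/13)*(5929/859329) = (112/13)*(5929/859329) = 664048/11171277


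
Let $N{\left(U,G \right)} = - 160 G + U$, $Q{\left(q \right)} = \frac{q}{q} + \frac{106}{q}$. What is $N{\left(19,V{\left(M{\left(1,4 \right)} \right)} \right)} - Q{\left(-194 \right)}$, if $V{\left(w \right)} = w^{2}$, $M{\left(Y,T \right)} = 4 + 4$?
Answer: $- \frac{991481}{97} \approx -10221.0$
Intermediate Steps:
$M{\left(Y,T \right)} = 8$
$Q{\left(q \right)} = 1 + \frac{106}{q}$
$N{\left(U,G \right)} = U - 160 G$
$N{\left(19,V{\left(M{\left(1,4 \right)} \right)} \right)} - Q{\left(-194 \right)} = \left(19 - 160 \cdot 8^{2}\right) - \frac{106 - 194}{-194} = \left(19 - 10240\right) - \left(- \frac{1}{194}\right) \left(-88\right) = \left(19 - 10240\right) - \frac{44}{97} = -10221 - \frac{44}{97} = - \frac{991481}{97}$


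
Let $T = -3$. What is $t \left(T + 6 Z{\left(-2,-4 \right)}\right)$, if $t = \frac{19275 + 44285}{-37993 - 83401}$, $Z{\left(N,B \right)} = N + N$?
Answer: $\frac{122580}{8671} \approx 14.137$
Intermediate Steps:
$Z{\left(N,B \right)} = 2 N$
$t = - \frac{4540}{8671}$ ($t = \frac{63560}{-121394} = 63560 \left(- \frac{1}{121394}\right) = - \frac{4540}{8671} \approx -0.52358$)
$t \left(T + 6 Z{\left(-2,-4 \right)}\right) = - \frac{4540 \left(-3 + 6 \cdot 2 \left(-2\right)\right)}{8671} = - \frac{4540 \left(-3 + 6 \left(-4\right)\right)}{8671} = - \frac{4540 \left(-3 - 24\right)}{8671} = \left(- \frac{4540}{8671}\right) \left(-27\right) = \frac{122580}{8671}$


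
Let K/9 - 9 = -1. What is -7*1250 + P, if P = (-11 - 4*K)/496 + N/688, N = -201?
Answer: -11664943/1333 ≈ -8750.9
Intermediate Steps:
K = 72 (K = 81 + 9*(-1) = 81 - 9 = 72)
P = -1193/1333 (P = (-11 - 4*72)/496 - 201/688 = (-11 - 288)*(1/496) - 201*1/688 = -299*1/496 - 201/688 = -299/496 - 201/688 = -1193/1333 ≈ -0.89497)
-7*1250 + P = -7*1250 - 1193/1333 = -8750 - 1193/1333 = -11664943/1333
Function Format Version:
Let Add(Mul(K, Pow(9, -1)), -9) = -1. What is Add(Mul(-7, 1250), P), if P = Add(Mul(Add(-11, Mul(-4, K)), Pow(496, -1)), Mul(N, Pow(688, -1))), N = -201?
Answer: Rational(-11664943, 1333) ≈ -8750.9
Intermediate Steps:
K = 72 (K = Add(81, Mul(9, -1)) = Add(81, -9) = 72)
P = Rational(-1193, 1333) (P = Add(Mul(Add(-11, Mul(-4, 72)), Pow(496, -1)), Mul(-201, Pow(688, -1))) = Add(Mul(Add(-11, -288), Rational(1, 496)), Mul(-201, Rational(1, 688))) = Add(Mul(-299, Rational(1, 496)), Rational(-201, 688)) = Add(Rational(-299, 496), Rational(-201, 688)) = Rational(-1193, 1333) ≈ -0.89497)
Add(Mul(-7, 1250), P) = Add(Mul(-7, 1250), Rational(-1193, 1333)) = Add(-8750, Rational(-1193, 1333)) = Rational(-11664943, 1333)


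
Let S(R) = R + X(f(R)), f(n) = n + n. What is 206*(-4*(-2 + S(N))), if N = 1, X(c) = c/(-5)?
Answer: 5768/5 ≈ 1153.6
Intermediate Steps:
f(n) = 2*n
X(c) = -c/5 (X(c) = c*(-1/5) = -c/5)
S(R) = 3*R/5 (S(R) = R - 2*R/5 = 3*R/5)
206*(-4*(-2 + S(N))) = 206*(-4*(-2 + (3/5)*1)) = 206*(-4*(-2 + 3/5)) = 206*(-4*(-7/5)) = 206*(28/5) = 5768/5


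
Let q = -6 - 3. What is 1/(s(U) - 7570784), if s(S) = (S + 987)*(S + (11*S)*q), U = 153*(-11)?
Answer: -1/122364848 ≈ -8.1723e-9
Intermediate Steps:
q = -9
U = -1683
s(S) = -98*S*(987 + S) (s(S) = (S + 987)*(S + (11*S)*(-9)) = (987 + S)*(S - 99*S) = (987 + S)*(-98*S) = -98*S*(987 + S))
1/(s(U) - 7570784) = 1/(98*(-1683)*(-987 - 1*(-1683)) - 7570784) = 1/(98*(-1683)*(-987 + 1683) - 7570784) = 1/(98*(-1683)*696 - 7570784) = 1/(-114794064 - 7570784) = 1/(-122364848) = -1/122364848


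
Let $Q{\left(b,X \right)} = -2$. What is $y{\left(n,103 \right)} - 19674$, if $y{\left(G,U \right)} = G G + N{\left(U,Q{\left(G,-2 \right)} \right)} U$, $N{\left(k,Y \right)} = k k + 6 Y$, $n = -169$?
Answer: $1100378$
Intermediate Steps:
$N{\left(k,Y \right)} = k^{2} + 6 Y$
$y{\left(G,U \right)} = G^{2} + U \left(-12 + U^{2}\right)$ ($y{\left(G,U \right)} = G G + \left(U^{2} + 6 \left(-2\right)\right) U = G^{2} + \left(U^{2} - 12\right) U = G^{2} + \left(-12 + U^{2}\right) U = G^{2} + U \left(-12 + U^{2}\right)$)
$y{\left(n,103 \right)} - 19674 = \left(\left(-169\right)^{2} + 103 \left(-12 + 103^{2}\right)\right) - 19674 = \left(28561 + 103 \left(-12 + 10609\right)\right) - 19674 = \left(28561 + 103 \cdot 10597\right) - 19674 = \left(28561 + 1091491\right) - 19674 = 1120052 - 19674 = 1100378$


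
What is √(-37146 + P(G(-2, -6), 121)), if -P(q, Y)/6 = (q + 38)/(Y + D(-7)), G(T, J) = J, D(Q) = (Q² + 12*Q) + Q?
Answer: I*√231843354/79 ≈ 192.74*I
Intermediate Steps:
D(Q) = Q² + 13*Q
P(q, Y) = -6*(38 + q)/(-42 + Y) (P(q, Y) = -6*(q + 38)/(Y - 7*(13 - 7)) = -6*(38 + q)/(Y - 7*6) = -6*(38 + q)/(Y - 42) = -6*(38 + q)/(-42 + Y))
√(-37146 + P(G(-2, -6), 121)) = √(-37146 + 6*(-38 - 1*(-6))/(-42 + 121)) = √(-37146 + 6*(-38 + 6)/79) = √(-37146 + 6*(1/79)*(-32)) = √(-37146 - 192/79) = √(-2934726/79) = I*√231843354/79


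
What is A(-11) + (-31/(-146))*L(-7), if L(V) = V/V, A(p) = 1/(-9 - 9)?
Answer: 103/657 ≈ 0.15677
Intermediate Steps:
A(p) = -1/18 (A(p) = 1/(-18) = -1/18)
L(V) = 1
A(-11) + (-31/(-146))*L(-7) = -1/18 - 31/(-146)*1 = -1/18 - 31*(-1/146)*1 = -1/18 + (31/146)*1 = -1/18 + 31/146 = 103/657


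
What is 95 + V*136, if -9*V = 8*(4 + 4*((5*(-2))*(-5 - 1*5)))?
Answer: -438697/9 ≈ -48744.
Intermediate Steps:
V = -3232/9 (V = -8*(4 + 4*((5*(-2))*(-5 - 1*5)))/9 = -8*(4 + 4*(-10*(-5 - 5)))/9 = -8*(4 + 4*(-10*(-10)))/9 = -8*(4 + 4*100)/9 = -8*(4 + 400)/9 = -8*404/9 = -⅑*3232 = -3232/9 ≈ -359.11)
95 + V*136 = 95 - 3232/9*136 = 95 - 439552/9 = -438697/9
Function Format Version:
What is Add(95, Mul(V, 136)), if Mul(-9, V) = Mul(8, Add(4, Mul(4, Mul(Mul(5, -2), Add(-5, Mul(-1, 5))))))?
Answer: Rational(-438697, 9) ≈ -48744.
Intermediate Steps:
V = Rational(-3232, 9) (V = Mul(Rational(-1, 9), Mul(8, Add(4, Mul(4, Mul(Mul(5, -2), Add(-5, Mul(-1, 5))))))) = Mul(Rational(-1, 9), Mul(8, Add(4, Mul(4, Mul(-10, Add(-5, -5)))))) = Mul(Rational(-1, 9), Mul(8, Add(4, Mul(4, Mul(-10, -10))))) = Mul(Rational(-1, 9), Mul(8, Add(4, Mul(4, 100)))) = Mul(Rational(-1, 9), Mul(8, Add(4, 400))) = Mul(Rational(-1, 9), Mul(8, 404)) = Mul(Rational(-1, 9), 3232) = Rational(-3232, 9) ≈ -359.11)
Add(95, Mul(V, 136)) = Add(95, Mul(Rational(-3232, 9), 136)) = Add(95, Rational(-439552, 9)) = Rational(-438697, 9)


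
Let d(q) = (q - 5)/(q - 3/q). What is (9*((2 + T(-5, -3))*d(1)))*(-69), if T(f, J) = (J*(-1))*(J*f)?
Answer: -58374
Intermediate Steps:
d(q) = (-5 + q)/(q - 3/q)
T(f, J) = -f*J² (T(f, J) = (-J)*(J*f) = -f*J²)
(9*((2 + T(-5, -3))*d(1)))*(-69) = (9*((2 - 1*(-5)*(-3)²)*(1*(-5 + 1)/(-3 + 1²))))*(-69) = (9*((2 - 1*(-5)*9)*(1*(-4)/(-3 + 1))))*(-69) = (9*((2 + 45)*(1*(-4)/(-2))))*(-69) = (9*(47*(1*(-½)*(-4))))*(-69) = (9*(47*2))*(-69) = (9*94)*(-69) = 846*(-69) = -58374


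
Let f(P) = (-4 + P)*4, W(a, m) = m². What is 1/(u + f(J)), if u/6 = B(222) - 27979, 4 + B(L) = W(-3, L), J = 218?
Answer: 1/128662 ≈ 7.7723e-6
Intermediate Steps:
B(L) = -4 + L²
u = 127806 (u = 6*((-4 + 222²) - 27979) = 6*((-4 + 49284) - 27979) = 6*(49280 - 27979) = 6*21301 = 127806)
f(P) = -16 + 4*P
1/(u + f(J)) = 1/(127806 + (-16 + 4*218)) = 1/(127806 + (-16 + 872)) = 1/(127806 + 856) = 1/128662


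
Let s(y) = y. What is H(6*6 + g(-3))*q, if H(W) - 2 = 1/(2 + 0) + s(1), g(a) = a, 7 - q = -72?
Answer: 553/2 ≈ 276.50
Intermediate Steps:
q = 79 (q = 7 - 1*(-72) = 7 + 72 = 79)
H(W) = 7/2 (H(W) = 2 + (1/(2 + 0) + 1) = 2 + (1/2 + 1) = 2 + (½ + 1) = 2 + 3/2 = 7/2)
H(6*6 + g(-3))*q = (7/2)*79 = 553/2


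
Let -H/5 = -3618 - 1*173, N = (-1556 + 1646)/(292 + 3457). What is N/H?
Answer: 18/14212459 ≈ 1.2665e-6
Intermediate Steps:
N = 90/3749 ≈ 0.024006
H = 18955 (H = -5*(-3618 - 1*173) = -5*(-3618 - 173) = -5*(-3791) = 18955)
N/H = (90/3749)/18955 = (90/3749)*(1/18955) = 18/14212459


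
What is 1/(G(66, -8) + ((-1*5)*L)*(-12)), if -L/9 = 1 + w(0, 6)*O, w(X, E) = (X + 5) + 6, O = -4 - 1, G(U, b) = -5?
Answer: 1/29155 ≈ 3.4299e-5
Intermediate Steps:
O = -5
w(X, E) = 11 + X (w(X, E) = (5 + X) + 6 = 11 + X)
L = 486 (L = -9*(1 + (11 + 0)*(-5)) = -9*(1 + 11*(-5)) = -9*(1 - 55) = -9*(-54) = 486)
1/(G(66, -8) + ((-1*5)*L)*(-12)) = 1/(-5 + (-1*5*486)*(-12)) = 1/(-5 - 5*486*(-12)) = 1/(-5 - 2430*(-12)) = 1/(-5 + 29160) = 1/29155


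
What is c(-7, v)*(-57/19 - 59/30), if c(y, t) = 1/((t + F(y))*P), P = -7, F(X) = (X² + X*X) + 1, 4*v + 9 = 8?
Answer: 298/41475 ≈ 0.0071850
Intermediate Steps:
v = -¼ (v = -9/4 + (¼)*8 = -9/4 + 2 = -¼ ≈ -0.25000)
F(X) = 1 + 2*X² (F(X) = (X² + X²) + 1 = 2*X² + 1 = 1 + 2*X²)
c(y, t) = -1/(7*(1 + t + 2*y²)) (c(y, t) = 1/((t + (1 + 2*y²))*(-7)) = -⅐/(1 + t + 2*y²) = -1/(7*(1 + t + 2*y²)))
c(-7, v)*(-57/19 - 59/30) = (-1/(7 + 7*(-¼) + 14*(-7)²))*(-57/19 - 59/30) = (-1/(7 - 7/4 + 14*49))*(-57*1/19 - 59*1/30) = (-1/(7 - 7/4 + 686))*(-3 - 59/30) = -1/2765/4*(-149/30) = -1*4/2765*(-149/30) = -4/2765*(-149/30) = 298/41475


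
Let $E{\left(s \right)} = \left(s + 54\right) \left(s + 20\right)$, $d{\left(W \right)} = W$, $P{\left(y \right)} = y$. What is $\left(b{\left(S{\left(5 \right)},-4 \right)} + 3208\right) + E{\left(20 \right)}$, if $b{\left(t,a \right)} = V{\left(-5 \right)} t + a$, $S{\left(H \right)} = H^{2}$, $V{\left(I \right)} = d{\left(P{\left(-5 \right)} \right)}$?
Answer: $6039$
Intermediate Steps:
$V{\left(I \right)} = -5$
$E{\left(s \right)} = \left(20 + s\right) \left(54 + s\right)$ ($E{\left(s \right)} = \left(54 + s\right) \left(20 + s\right) = \left(20 + s\right) \left(54 + s\right)$)
$b{\left(t,a \right)} = a - 5 t$ ($b{\left(t,a \right)} = - 5 t + a = a - 5 t$)
$\left(b{\left(S{\left(5 \right)},-4 \right)} + 3208\right) + E{\left(20 \right)} = \left(\left(-4 - 5 \cdot 5^{2}\right) + 3208\right) + \left(1080 + 20^{2} + 74 \cdot 20\right) = \left(\left(-4 - 125\right) + 3208\right) + \left(1080 + 400 + 1480\right) = \left(\left(-4 - 125\right) + 3208\right) + 2960 = \left(-129 + 3208\right) + 2960 = 3079 + 2960 = 6039$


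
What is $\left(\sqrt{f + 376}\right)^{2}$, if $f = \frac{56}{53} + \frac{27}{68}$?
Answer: $\frac{1360343}{3604} \approx 377.45$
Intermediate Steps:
$f = \frac{5239}{3604}$ ($f = 56 \cdot \frac{1}{53} + 27 \cdot \frac{1}{68} = \frac{56}{53} + \frac{27}{68} = \frac{5239}{3604} \approx 1.4537$)
$\left(\sqrt{f + 376}\right)^{2} = \left(\sqrt{\frac{5239}{3604} + 376}\right)^{2} = \left(\sqrt{\frac{1360343}{3604}}\right)^{2} = \left(\frac{\sqrt{1225669043}}{1802}\right)^{2} = \frac{1360343}{3604}$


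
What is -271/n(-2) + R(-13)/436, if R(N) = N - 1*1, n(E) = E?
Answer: 14766/109 ≈ 135.47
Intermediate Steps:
R(N) = -1 + N (R(N) = N - 1 = -1 + N)
-271/n(-2) + R(-13)/436 = -271/(-2) + (-1 - 13)/436 = -271*(-½) - 14*1/436 = 271/2 - 7/218 = 14766/109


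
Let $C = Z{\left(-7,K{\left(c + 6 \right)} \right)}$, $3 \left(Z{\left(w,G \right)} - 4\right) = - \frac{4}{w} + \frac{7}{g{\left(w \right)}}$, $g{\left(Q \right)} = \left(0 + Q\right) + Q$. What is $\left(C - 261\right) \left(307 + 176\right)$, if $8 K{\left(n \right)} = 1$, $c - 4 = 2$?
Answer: $- \frac{248239}{2} \approx -1.2412 \cdot 10^{5}$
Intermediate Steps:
$c = 6$ ($c = 4 + 2 = 6$)
$K{\left(n \right)} = \frac{1}{8}$ ($K{\left(n \right)} = \frac{1}{8} \cdot 1 = \frac{1}{8}$)
$g{\left(Q \right)} = 2 Q$ ($g{\left(Q \right)} = Q + Q = 2 Q$)
$Z{\left(w,G \right)} = 4 - \frac{1}{6 w}$ ($Z{\left(w,G \right)} = 4 + \frac{- \frac{4}{w} + \frac{7}{2 w}}{3} = 4 + \frac{\left(- \frac{1}{2}\right) \frac{1}{w}}{3} = 4 - \frac{1}{6 w}$)
$C = \frac{169}{42}$ ($C = 4 - \frac{1}{6 \left(-7\right)} = 4 - - \frac{1}{42} = 4 + \frac{1}{42} = \frac{169}{42} \approx 4.0238$)
$\left(C - 261\right) \left(307 + 176\right) = \left(\frac{169}{42} - 261\right) \left(307 + 176\right) = \left(- \frac{10793}{42}\right) 483 = - \frac{248239}{2}$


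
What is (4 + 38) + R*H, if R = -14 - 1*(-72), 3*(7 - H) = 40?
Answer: -976/3 ≈ -325.33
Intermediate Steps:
H = -19/3 (H = 7 - 1/3*40 = 7 - 40/3 = -19/3 ≈ -6.3333)
R = 58 (R = -14 + 72 = 58)
(4 + 38) + R*H = (4 + 38) + 58*(-19/3) = 42 - 1102/3 = -976/3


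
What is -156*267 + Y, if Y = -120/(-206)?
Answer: -4290096/103 ≈ -41651.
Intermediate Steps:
Y = 60/103 (Y = -120*(-1/206) = 60/103 ≈ 0.58252)
-156*267 + Y = -156*267 + 60/103 = -41652 + 60/103 = -4290096/103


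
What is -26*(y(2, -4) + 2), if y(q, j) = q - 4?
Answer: 0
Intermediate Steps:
y(q, j) = -4 + q
-26*(y(2, -4) + 2) = -26*((-4 + 2) + 2) = -26*(-2 + 2) = -26*0 = 0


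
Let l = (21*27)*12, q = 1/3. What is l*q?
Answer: 2268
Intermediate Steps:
q = ⅓ ≈ 0.33333
l = 6804 (l = 567*12 = 6804)
l*q = 6804*(⅓) = 2268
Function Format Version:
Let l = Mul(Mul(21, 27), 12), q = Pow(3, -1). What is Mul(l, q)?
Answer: 2268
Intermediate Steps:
q = Rational(1, 3) ≈ 0.33333
l = 6804 (l = Mul(567, 12) = 6804)
Mul(l, q) = Mul(6804, Rational(1, 3)) = 2268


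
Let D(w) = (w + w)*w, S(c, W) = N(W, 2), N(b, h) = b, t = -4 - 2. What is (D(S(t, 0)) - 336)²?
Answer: 112896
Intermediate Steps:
t = -6
S(c, W) = W
D(w) = 2*w² (D(w) = (2*w)*w = 2*w²)
(D(S(t, 0)) - 336)² = (2*0² - 336)² = (2*0 - 336)² = (0 - 336)² = (-336)² = 112896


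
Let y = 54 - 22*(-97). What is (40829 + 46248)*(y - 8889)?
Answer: -583502977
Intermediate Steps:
y = 2188 (y = 54 + 2134 = 2188)
(40829 + 46248)*(y - 8889) = (40829 + 46248)*(2188 - 8889) = 87077*(-6701) = -583502977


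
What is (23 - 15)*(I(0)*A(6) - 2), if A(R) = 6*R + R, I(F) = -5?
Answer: -1696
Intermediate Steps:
A(R) = 7*R
(23 - 15)*(I(0)*A(6) - 2) = (23 - 15)*(-35*6 - 2) = 8*(-5*42 - 2) = 8*(-210 - 2) = 8*(-212) = -1696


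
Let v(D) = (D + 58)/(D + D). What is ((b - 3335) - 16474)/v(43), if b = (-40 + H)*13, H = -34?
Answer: -1786306/101 ≈ -17686.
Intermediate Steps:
v(D) = (58 + D)/(2*D) (v(D) = (58 + D)/((2*D)) = (58 + D)*(1/(2*D)) = (58 + D)/(2*D))
b = -962 (b = (-40 - 34)*13 = -74*13 = -962)
((b - 3335) - 16474)/v(43) = ((-962 - 3335) - 16474)/(((½)*(58 + 43)/43)) = (-4297 - 16474)/(((½)*(1/43)*101)) = -20771/101/86 = -20771*86/101 = -1786306/101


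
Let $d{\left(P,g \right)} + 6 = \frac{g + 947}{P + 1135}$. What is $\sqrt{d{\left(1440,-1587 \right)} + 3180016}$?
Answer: $\frac{\sqrt{843418086330}}{515} \approx 1783.3$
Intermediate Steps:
$d{\left(P,g \right)} = -6 + \frac{947 + g}{1135 + P}$ ($d{\left(P,g \right)} = -6 + \frac{g + 947}{P + 1135} = -6 + \frac{947 + g}{1135 + P}$)
$\sqrt{d{\left(1440,-1587 \right)} + 3180016} = \sqrt{\frac{-5863 - 1587 - 8640}{1135 + 1440} + 3180016} = \sqrt{\frac{-5863 - 1587 - 8640}{2575} + 3180016} = \sqrt{\frac{1}{2575} \left(-16090\right) + 3180016} = \sqrt{- \frac{3218}{515} + 3180016} = \sqrt{\frac{1637705022}{515}} = \frac{\sqrt{843418086330}}{515}$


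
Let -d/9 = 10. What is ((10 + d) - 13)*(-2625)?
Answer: 244125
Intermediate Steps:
d = -90 (d = -9*10 = -90)
((10 + d) - 13)*(-2625) = ((10 - 90) - 13)*(-2625) = (-80 - 13)*(-2625) = -93*(-2625) = 244125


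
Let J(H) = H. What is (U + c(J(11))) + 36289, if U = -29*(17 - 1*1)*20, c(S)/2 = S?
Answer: 27031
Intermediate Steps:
c(S) = 2*S
U = -9280 (U = -29*(17 - 1)*20 = -29*16*20 = -464*20 = -9280)
(U + c(J(11))) + 36289 = (-9280 + 2*11) + 36289 = (-9280 + 22) + 36289 = -9258 + 36289 = 27031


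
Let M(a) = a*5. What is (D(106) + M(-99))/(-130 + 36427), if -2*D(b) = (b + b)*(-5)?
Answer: 35/36297 ≈ 0.00096427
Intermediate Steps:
D(b) = 5*b (D(b) = -(b + b)*(-5)/2 = -2*b*(-5)/2 = -(-5)*b = 5*b)
M(a) = 5*a
(D(106) + M(-99))/(-130 + 36427) = (5*106 + 5*(-99))/(-130 + 36427) = (530 - 495)/36297 = 35*(1/36297) = 35/36297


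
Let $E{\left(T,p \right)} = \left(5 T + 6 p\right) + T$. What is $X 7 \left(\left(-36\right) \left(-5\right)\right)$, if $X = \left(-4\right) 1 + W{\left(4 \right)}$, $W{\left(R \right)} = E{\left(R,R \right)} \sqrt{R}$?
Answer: $115920$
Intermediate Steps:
$E{\left(T,p \right)} = 6 T + 6 p$
$W{\left(R \right)} = 12 R^{\frac{3}{2}}$ ($W{\left(R \right)} = \left(6 R + 6 R\right) \sqrt{R} = 12 R \sqrt{R} = 12 R^{\frac{3}{2}}$)
$X = 92$ ($X = \left(-4\right) 1 + 12 \cdot 4^{\frac{3}{2}} = -4 + 12 \cdot 8 = -4 + 96 = 92$)
$X 7 \left(\left(-36\right) \left(-5\right)\right) = 92 \cdot 7 \left(\left(-36\right) \left(-5\right)\right) = 644 \cdot 180 = 115920$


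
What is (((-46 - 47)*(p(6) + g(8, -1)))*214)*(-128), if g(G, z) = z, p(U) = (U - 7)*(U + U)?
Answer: -33116928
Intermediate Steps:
p(U) = 2*U*(-7 + U) (p(U) = (-7 + U)*(2*U) = 2*U*(-7 + U))
(((-46 - 47)*(p(6) + g(8, -1)))*214)*(-128) = (((-46 - 47)*(2*6*(-7 + 6) - 1))*214)*(-128) = (-93*(2*6*(-1) - 1)*214)*(-128) = (-93*(-12 - 1)*214)*(-128) = (-93*(-13)*214)*(-128) = (1209*214)*(-128) = 258726*(-128) = -33116928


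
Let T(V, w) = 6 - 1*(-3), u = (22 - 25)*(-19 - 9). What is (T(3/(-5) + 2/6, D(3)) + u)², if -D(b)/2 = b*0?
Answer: 8649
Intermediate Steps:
D(b) = 0 (D(b) = -2*b*0 = -2*0 = 0)
u = 84 (u = -3*(-28) = 84)
T(V, w) = 9 (T(V, w) = 6 + 3 = 9)
(T(3/(-5) + 2/6, D(3)) + u)² = (9 + 84)² = 93² = 8649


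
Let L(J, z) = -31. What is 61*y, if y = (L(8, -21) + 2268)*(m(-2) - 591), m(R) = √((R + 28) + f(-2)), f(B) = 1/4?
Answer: -80646087 + 136457*√105/2 ≈ -7.9947e+7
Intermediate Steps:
f(B) = ¼
m(R) = √(113/4 + R) (m(R) = √((R + 28) + ¼) = √((28 + R) + ¼) = √(113/4 + R))
y = -1322067 + 2237*√105/2 (y = (-31 + 2268)*(√(113 + 4*(-2))/2 - 591) = 2237*(√(113 - 8)/2 - 591) = 2237*(√105/2 - 591) = 2237*(-591 + √105/2) = -1322067 + 2237*√105/2 ≈ -1.3106e+6)
61*y = 61*(-1322067 + 2237*√105/2) = -80646087 + 136457*√105/2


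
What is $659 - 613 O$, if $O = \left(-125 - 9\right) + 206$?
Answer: $-43477$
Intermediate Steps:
$O = 72$ ($O = -134 + 206 = 72$)
$659 - 613 O = 659 - 44136 = -43477$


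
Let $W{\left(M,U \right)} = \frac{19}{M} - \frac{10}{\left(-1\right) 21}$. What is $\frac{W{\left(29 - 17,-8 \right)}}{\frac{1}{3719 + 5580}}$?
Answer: $\frac{1608727}{84} \approx 19152.0$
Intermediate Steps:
$W{\left(M,U \right)} = \frac{10}{21} + \frac{19}{M}$ ($W{\left(M,U \right)} = \frac{19}{M} - \frac{10}{-21} = \frac{19}{M} - - \frac{10}{21} = \frac{19}{M} + \frac{10}{21} = \frac{10}{21} + \frac{19}{M}$)
$\frac{W{\left(29 - 17,-8 \right)}}{\frac{1}{3719 + 5580}} = \frac{\frac{10}{21} + \frac{19}{29 - 17}}{\frac{1}{3719 + 5580}} = \frac{\frac{10}{21} + \frac{19}{12}}{\frac{1}{9299}} = \left(\frac{10}{21} + 19 \cdot \frac{1}{12}\right) \frac{1}{\frac{1}{9299}} = \left(\frac{10}{21} + \frac{19}{12}\right) 9299 = \frac{173}{84} \cdot 9299 = \frac{1608727}{84}$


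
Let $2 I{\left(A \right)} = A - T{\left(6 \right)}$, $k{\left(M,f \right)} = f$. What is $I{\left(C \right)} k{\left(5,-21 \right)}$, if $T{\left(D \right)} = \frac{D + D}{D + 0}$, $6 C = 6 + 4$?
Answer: $\frac{7}{2} \approx 3.5$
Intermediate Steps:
$C = \frac{5}{3}$ ($C = \frac{6 + 4}{6} = \frac{1}{6} \cdot 10 = \frac{5}{3} \approx 1.6667$)
$T{\left(D \right)} = 2$ ($T{\left(D \right)} = \frac{2 D}{D} = 2$)
$I{\left(A \right)} = -1 + \frac{A}{2}$ ($I{\left(A \right)} = \frac{A - 2}{2} = \frac{-2 + A}{2} = -1 + \frac{A}{2}$)
$I{\left(C \right)} k{\left(5,-21 \right)} = \left(-1 + \frac{1}{2} \cdot \frac{5}{3}\right) \left(-21\right) = \left(-1 + \frac{5}{6}\right) \left(-21\right) = \left(- \frac{1}{6}\right) \left(-21\right) = \frac{7}{2}$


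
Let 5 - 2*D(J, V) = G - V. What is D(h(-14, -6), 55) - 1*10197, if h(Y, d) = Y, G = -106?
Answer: -10114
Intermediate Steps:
D(J, V) = 111/2 + V/2 (D(J, V) = 5/2 - (-106 - V)/2 = 5/2 + (53 + V/2) = 111/2 + V/2)
D(h(-14, -6), 55) - 1*10197 = (111/2 + (½)*55) - 1*10197 = (111/2 + 55/2) - 10197 = 83 - 10197 = -10114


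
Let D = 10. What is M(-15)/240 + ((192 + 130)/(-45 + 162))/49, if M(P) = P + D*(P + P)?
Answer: -16463/13104 ≈ -1.2563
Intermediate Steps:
M(P) = 21*P (M(P) = P + 10*(P + P) = P + 10*(2*P) = P + 20*P = 21*P)
M(-15)/240 + ((192 + 130)/(-45 + 162))/49 = (21*(-15))/240 + ((192 + 130)/(-45 + 162))/49 = -315*1/240 + (322/117)*(1/49) = -21/16 + (322*(1/117))*(1/49) = -21/16 + (322/117)*(1/49) = -21/16 + 46/819 = -16463/13104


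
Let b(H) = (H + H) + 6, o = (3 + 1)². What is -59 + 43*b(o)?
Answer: 1575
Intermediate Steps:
o = 16 (o = 4² = 16)
b(H) = 6 + 2*H (b(H) = 2*H + 6 = 6 + 2*H)
-59 + 43*b(o) = -59 + 43*(6 + 2*16) = -59 + 43*(6 + 32) = -59 + 43*38 = -59 + 1634 = 1575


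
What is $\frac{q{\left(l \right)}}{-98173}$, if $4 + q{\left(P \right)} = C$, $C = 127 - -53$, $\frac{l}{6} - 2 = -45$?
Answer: $- \frac{176}{98173} \approx -0.0017928$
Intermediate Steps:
$l = -258$ ($l = 12 + 6 \left(-45\right) = 12 - 270 = -258$)
$C = 180$ ($C = 127 + 53 = 180$)
$q{\left(P \right)} = 176$ ($q{\left(P \right)} = -4 + 180 = 176$)
$\frac{q{\left(l \right)}}{-98173} = \frac{176}{-98173} = 176 \left(- \frac{1}{98173}\right) = - \frac{176}{98173}$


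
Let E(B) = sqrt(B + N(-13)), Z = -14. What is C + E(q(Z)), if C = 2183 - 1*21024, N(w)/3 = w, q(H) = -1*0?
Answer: -18841 + I*sqrt(39) ≈ -18841.0 + 6.245*I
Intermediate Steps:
q(H) = 0
N(w) = 3*w
C = -18841 (C = 2183 - 21024 = -18841)
E(B) = sqrt(-39 + B) (E(B) = sqrt(B + 3*(-13)) = sqrt(B - 39) = sqrt(-39 + B))
C + E(q(Z)) = -18841 + sqrt(-39 + 0) = -18841 + sqrt(-39) = -18841 + I*sqrt(39)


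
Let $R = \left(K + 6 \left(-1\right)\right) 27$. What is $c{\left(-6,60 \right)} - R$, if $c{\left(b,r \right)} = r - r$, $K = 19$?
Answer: $-351$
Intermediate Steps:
$c{\left(b,r \right)} = 0$
$R = 351$ ($R = \left(19 + 6 \left(-1\right)\right) 27 = \left(19 - 6\right) 27 = 13 \cdot 27 = 351$)
$c{\left(-6,60 \right)} - R = 0 - 351 = -351$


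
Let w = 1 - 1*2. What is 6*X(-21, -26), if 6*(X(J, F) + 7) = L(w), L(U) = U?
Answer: -43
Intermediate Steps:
w = -1 (w = 1 - 2 = -1)
X(J, F) = -43/6 (X(J, F) = -7 + (⅙)*(-1) = -7 - ⅙ = -43/6)
6*X(-21, -26) = 6*(-43/6) = -43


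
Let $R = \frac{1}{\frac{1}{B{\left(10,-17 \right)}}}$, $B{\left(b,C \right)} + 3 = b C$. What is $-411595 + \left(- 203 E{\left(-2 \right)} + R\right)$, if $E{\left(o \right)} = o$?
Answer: $-411362$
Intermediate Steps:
$B{\left(b,C \right)} = -3 + C b$ ($B{\left(b,C \right)} = -3 + b C = -3 + C b$)
$R = -173$ ($R = \frac{1}{\frac{1}{-3 - 170}} = \frac{1}{\frac{1}{-173}} = \frac{1}{- \frac{1}{173}} = -173$)
$-411595 + \left(- 203 E{\left(-2 \right)} + R\right) = -411595 - -233 = -411595 + \left(406 - 173\right) = -411595 + 233 = -411362$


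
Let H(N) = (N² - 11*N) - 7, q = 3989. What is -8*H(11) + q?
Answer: 4045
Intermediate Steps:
H(N) = -7 + N² - 11*N
-8*H(11) + q = -8*(-7 + 11² - 11*11) + 3989 = -8*(-7 + 121 - 121) + 3989 = -8*(-7) + 3989 = 56 + 3989 = 4045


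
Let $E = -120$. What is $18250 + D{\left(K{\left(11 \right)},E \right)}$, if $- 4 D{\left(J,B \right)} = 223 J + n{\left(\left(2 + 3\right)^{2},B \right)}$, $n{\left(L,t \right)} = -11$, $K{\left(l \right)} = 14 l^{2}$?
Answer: $- \frac{304751}{4} \approx -76188.0$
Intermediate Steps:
$D{\left(J,B \right)} = \frac{11}{4} - \frac{223 J}{4}$ ($D{\left(J,B \right)} = - \frac{223 J - 11}{4} = - \frac{-11 + 223 J}{4} = \frac{11}{4} - \frac{223 J}{4}$)
$18250 + D{\left(K{\left(11 \right)},E \right)} = 18250 + \left(\frac{11}{4} - \frac{223 \cdot 14 \cdot 11^{2}}{4}\right) = 18250 + \left(\frac{11}{4} - \frac{223 \cdot 14 \cdot 121}{4}\right) = 18250 + \left(\frac{11}{4} - \frac{188881}{2}\right) = 18250 - \frac{377751}{4} = - \frac{304751}{4}$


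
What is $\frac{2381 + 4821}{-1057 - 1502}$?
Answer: $- \frac{7202}{2559} \approx -2.8144$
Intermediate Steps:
$\frac{2381 + 4821}{-1057 - 1502} = \frac{7202}{-2559} = 7202 \left(- \frac{1}{2559}\right) = - \frac{7202}{2559}$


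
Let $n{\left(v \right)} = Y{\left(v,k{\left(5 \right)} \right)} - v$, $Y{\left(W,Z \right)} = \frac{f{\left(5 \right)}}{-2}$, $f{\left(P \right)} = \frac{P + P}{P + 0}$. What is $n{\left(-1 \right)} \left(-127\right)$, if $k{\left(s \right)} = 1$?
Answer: $0$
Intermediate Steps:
$f{\left(P \right)} = 2$ ($f{\left(P \right)} = \frac{2 P}{P} = 2$)
$Y{\left(W,Z \right)} = -1$ ($Y{\left(W,Z \right)} = \frac{2}{-2} = 2 \left(- \frac{1}{2}\right) = -1$)
$n{\left(v \right)} = -1 - v$
$n{\left(-1 \right)} \left(-127\right) = \left(-1 - -1\right) \left(-127\right) = \left(-1 + 1\right) \left(-127\right) = 0 \left(-127\right) = 0$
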